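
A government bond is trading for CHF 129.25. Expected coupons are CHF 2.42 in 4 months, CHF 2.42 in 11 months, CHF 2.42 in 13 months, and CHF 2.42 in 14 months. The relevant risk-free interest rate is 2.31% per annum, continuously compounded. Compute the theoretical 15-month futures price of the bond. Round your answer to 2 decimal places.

CHF 123.27

PV(coupons) I = 2.42·e^(−0.0231·4/12) + 2.42·e^(−0.0231·11/12) + 2.42·e^(−0.0231·13/12) + 2.42·e^(−0.0231·14/12)
I = 2.4014 + 2.3693 + 2.3602 + 2.3557 = 9.4866
F = (S − I)·e^(rT) = (129.25 − 9.4866) · e^(0.0231·15/12)
= 119.7634 · e^0.028875 = 119.7634 × 1.029296 = CHF 123.27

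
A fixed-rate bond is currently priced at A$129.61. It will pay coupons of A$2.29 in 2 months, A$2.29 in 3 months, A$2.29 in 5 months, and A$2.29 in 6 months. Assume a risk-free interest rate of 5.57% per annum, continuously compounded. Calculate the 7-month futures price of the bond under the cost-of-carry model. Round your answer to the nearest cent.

PV(coupons) I = 2.29·e^(−0.0557·2/12) + 2.29·e^(−0.0557·3/12) + 2.29·e^(−0.0557·5/12) + 2.29·e^(−0.0557·6/12)
I = 2.2688 + 2.2583 + 2.2375 + 2.2271 = 8.9917
F = (S − I)·e^(rT) = (129.61 − 8.9917) · e^(0.0557·7/12)
= 120.6183 · e^0.032492 = 120.6183 × 1.033026 = A$124.60

A$124.60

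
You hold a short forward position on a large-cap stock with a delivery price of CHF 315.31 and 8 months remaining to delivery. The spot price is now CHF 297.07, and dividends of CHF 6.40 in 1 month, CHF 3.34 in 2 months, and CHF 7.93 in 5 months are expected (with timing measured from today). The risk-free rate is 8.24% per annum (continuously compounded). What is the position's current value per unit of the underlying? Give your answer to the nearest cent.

PV(remaining dividends) I = 6.40·e^(−0.0824·1/12) + 3.34·e^(−0.0824·2/12) + 7.93·e^(−0.0824·5/12) = 17.3130
Current forward F = (S − I)·e^(rT) = (297.07 − 17.3130)·e^(0.0824·8/12) = 279.7570 × 1.056470 = 295.5549
Value (long) = (F − K)·e^(−rT) = (295.5549 − 315.31) × 0.946548 = -18.6992
Short position value = −(long value) = CHF 18.70

CHF 18.70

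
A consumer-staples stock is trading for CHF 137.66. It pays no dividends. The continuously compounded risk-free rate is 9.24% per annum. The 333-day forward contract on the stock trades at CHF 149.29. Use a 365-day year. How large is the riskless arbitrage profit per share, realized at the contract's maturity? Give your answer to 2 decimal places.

CHF 0.48 per share

Fair forward: F* = S·e^(carry·T), with carry = r = 0.0924
F* = 137.66 · e^(0.0924 × 333/365) = 137.66 · e^0.084299 = 137.66 × 1.087954 = CHF 149.7677
Market CHF 149.29 < fair CHF 149.7677: forward underpriced → reverse cash-and-carry (short spot, go long the forward).
At maturity, profit = |F_mkt − F*| = |149.29 − 149.7677| = CHF 0.48 per share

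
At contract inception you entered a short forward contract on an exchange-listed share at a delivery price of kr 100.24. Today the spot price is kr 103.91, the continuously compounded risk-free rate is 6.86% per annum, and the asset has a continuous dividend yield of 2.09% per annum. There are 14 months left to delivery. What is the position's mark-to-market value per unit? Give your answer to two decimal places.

-kr 8.88

Current fair forward for the remaining 14 months: F = S·e^((r − q)·T), (r − q) = 0.0686 − 0.0209 = 0.0477
F = 103.91 · e^(0.0477 × 14/12) = 103.91 × 1.057228 = 109.8566
Value of long forward = (F − K)·e^(−rT) = (109.8566 − 100.24) · e^(−0.0686·14/12)
= 9.6166 × 0.923086 = 8.88
Short position value = −(long value) = -kr 8.88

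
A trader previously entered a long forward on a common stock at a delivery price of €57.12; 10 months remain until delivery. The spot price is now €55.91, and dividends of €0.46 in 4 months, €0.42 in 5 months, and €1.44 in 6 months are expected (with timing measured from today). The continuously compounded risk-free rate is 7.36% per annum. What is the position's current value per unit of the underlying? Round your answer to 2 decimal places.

PV(remaining dividends) I = 0.46·e^(−0.0736·4/12) + 0.42·e^(−0.0736·5/12) + 1.44·e^(−0.0736·6/12) = 2.2441
Current forward F = (S − I)·e^(rT) = (55.91 − 2.2441)·e^(0.0736·10/12) = 53.6659 × 1.063253 = 57.0604
Value (long) = (F − K)·e^(−rT) = (57.0604 − 57.12) × 0.940510 = -0.0561
Value = -€0.06

-€0.06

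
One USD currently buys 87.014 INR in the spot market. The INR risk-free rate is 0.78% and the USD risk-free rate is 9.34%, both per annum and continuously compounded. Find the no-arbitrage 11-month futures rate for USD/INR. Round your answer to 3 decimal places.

80.447

F = S·e^((r_INR − r_USD)T) = 87.014 · e^((0.0078 − 0.0934) × 11/12)
= 87.014 · e^-0.078467 = 87.014 × 0.924533
F = 80.447 INR per USD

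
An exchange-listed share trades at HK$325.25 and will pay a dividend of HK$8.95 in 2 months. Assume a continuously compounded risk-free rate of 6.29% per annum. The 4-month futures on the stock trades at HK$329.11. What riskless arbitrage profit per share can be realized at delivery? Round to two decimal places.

HK$6.01 per share

PV(dividends) I = 8.95·e^(−0.0629·2/12) = 8.8567
Fair futures F* = (S − I)·e^(rT) = (325.25 − 8.8567)·e^0.020967 = 316.3933 × 1.021188 = 323.0970
Market HK$329.11 > fair 323.0970: forward overpriced → cash-and-carry (borrow at r, buy the stock and collect the dividends, short the forward).
Profit at T = |F_mkt − F*| = |329.11 − 323.0970| = HK$6.01 per share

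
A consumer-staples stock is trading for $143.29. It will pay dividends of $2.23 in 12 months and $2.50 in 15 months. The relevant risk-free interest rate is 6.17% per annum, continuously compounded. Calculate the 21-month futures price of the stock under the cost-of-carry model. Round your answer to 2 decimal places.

PV(dividends) I = 2.23·e^(−0.0617·12/12) + 2.50·e^(−0.0617·15/12)
I = 2.0966 + 2.3144 = 4.4110
F = (S − I)·e^(rT) = (143.29 − 4.4110) · e^(0.0617·21/12)
= 138.8790 · e^0.107975 = 138.8790 × 1.114020 = $154.71

$154.71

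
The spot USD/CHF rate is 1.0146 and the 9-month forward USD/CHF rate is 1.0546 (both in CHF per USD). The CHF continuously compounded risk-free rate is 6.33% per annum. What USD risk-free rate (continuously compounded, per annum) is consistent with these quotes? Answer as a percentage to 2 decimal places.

F = S·e^((r_CHF − r_USD)T) ⇒ r_USD = r_CHF − ln(F/S)/T
ln(1.0546/1.0146) = 0.038667; /(9/12) = 0.051556
r_USD = 0.0633 − 0.051556 = 0.011744
r_USD = 1.17%

1.17%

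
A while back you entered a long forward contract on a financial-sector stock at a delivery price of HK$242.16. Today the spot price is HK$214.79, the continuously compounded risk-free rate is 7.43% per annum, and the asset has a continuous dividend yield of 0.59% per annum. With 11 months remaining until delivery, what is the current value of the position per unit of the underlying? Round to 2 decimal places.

Current fair forward for the remaining 11 months: F = S·e^((r − q)·T), (r − q) = 0.0743 − 0.0059 = 0.0684
F = 214.79 · e^(0.0684 × 11/12) = 214.79 × 1.064707 = 228.6884
Value of long forward = (F − K)·e^(−rT) = (228.6884 − 242.16) · e^(−0.0743·11/12)
= -13.4716 × 0.934159 = -12.58

-HK$12.58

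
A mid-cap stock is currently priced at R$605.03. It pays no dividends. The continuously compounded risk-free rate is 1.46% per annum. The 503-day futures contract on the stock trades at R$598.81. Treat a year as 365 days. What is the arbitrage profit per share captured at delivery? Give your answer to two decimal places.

R$18.52 per share

Fair futures: F* = S·e^(carry·T), with carry = r = 0.0146
F* = 605.03 · e^(0.0146 × 503/365) = 605.03 · e^0.020120 = 605.03 × 1.020324 = R$617.3266
Market R$598.81 < fair R$617.3266: forward underpriced → reverse cash-and-carry (short spot, go long the forward).
At maturity, profit = |F_mkt − F*| = |598.81 − 617.3266| = R$18.52 per share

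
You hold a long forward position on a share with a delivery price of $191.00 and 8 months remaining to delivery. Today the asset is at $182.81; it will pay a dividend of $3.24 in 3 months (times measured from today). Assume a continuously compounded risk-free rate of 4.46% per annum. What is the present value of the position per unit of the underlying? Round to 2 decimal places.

-$5.80

PV(remaining dividends) I = 3.24·e^(−0.0446·3/12) = 3.2041
Current forward F = (S − I)·e^(rT) = (182.81 − 3.2041)·e^(0.0446·8/12) = 179.6059 × 1.030180 = 185.0264
Value (long) = (F − K)·e^(−rT) = (185.0264 − 191.00) × 0.970704 = -5.7986
Value = -$5.80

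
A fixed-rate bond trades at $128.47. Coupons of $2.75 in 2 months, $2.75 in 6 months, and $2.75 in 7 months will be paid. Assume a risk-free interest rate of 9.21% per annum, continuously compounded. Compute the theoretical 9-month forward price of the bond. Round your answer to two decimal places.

PV(coupons) I = 2.75·e^(−0.0921·2/12) + 2.75·e^(−0.0921·6/12) + 2.75·e^(−0.0921·7/12)
I = 2.7081 + 2.6262 + 2.6062 = 7.9405
F = (S − I)·e^(rT) = (128.47 − 7.9405) · e^(0.0921·9/12)
= 120.5295 · e^0.069075 = 120.5295 × 1.071517 = $129.15

$129.15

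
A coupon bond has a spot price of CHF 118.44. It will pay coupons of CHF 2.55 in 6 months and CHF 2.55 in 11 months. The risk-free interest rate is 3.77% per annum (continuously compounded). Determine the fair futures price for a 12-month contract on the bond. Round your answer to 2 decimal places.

PV(coupons) I = 2.55·e^(−0.0377·6/12) + 2.55·e^(−0.0377·11/12)
I = 2.5024 + 2.4634 = 4.9658
F = (S − I)·e^(rT) = (118.44 − 4.9658) · e^(0.0377·12/12)
= 113.4742 · e^0.037700 = 113.4742 × 1.038420 = CHF 117.83

CHF 117.83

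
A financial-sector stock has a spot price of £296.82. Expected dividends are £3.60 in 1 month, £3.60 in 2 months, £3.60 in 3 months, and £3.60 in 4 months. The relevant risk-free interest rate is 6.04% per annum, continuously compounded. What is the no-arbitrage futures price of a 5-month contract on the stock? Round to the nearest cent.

PV(dividends) I = 3.60·e^(−0.0604·1/12) + 3.60·e^(−0.0604·2/12) + 3.60·e^(−0.0604·3/12) + 3.60·e^(−0.0604·4/12)
I = 3.5819 + 3.5639 + 3.5460 + 3.5282 = 14.2200
F = (S − I)·e^(rT) = (296.82 − 14.2200) · e^(0.0604·5/12)
= 282.6000 · e^0.025167 = 282.6000 × 1.025486 = £289.80

£289.80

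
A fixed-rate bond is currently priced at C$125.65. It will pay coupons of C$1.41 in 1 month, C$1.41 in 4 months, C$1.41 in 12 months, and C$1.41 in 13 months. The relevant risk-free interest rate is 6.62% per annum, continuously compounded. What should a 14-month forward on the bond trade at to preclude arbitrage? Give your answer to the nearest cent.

C$129.89

PV(coupons) I = 1.41·e^(−0.0662·1/12) + 1.41·e^(−0.0662·4/12) + 1.41·e^(−0.0662·12/12) + 1.41·e^(−0.0662·13/12)
I = 1.4022 + 1.3792 + 1.3197 + 1.3124 = 5.4135
F = (S − I)·e^(rT) = (125.65 − 5.4135) · e^(0.0662·14/12)
= 120.2365 · e^0.077233 = 120.2365 × 1.080294 = C$129.89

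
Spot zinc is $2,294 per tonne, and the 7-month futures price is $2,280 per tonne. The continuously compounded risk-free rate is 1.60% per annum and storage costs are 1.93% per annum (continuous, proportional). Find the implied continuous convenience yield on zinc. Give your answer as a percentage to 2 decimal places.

F = S·e^((r+u−y)T) ⇒ (r+u−y) = ln(F/S)/T
ln(2280/2294) = -0.006122; /T ⇒ -0.010495
y = r + u − ln(F/S)/T = 0.0160 + 0.0193 + 0.010495 = 0.045795
y = 4.58%

4.58%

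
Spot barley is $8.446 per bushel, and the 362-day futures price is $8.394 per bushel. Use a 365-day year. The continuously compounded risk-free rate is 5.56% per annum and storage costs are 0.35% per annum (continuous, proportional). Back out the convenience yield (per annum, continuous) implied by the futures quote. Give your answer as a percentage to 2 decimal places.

F = S·e^((r+u−y)T) ⇒ (r+u−y) = ln(F/S)/T
ln(8.394/8.446) = -0.006176; /T ⇒ -0.006227
y = r + u − ln(F/S)/T = 0.0556 + 0.0035 + 0.006227 = 0.065327
y = 6.53%

6.53%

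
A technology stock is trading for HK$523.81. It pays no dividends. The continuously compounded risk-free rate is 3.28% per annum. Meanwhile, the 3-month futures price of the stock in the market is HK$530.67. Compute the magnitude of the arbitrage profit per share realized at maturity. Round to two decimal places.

HK$2.55 per share

Fair futures: F* = S·e^(carry·T), with carry = r = 0.0328
F* = 523.81 · e^(0.0328 × 3/12) = 523.81 · e^0.008200 = 523.81 × 1.008234 = HK$528.1231
Market HK$530.67 > fair HK$528.1231: forward overpriced → cash-and-carry (buy spot, short the forward).
At maturity, profit = |F_mkt − F*| = |530.67 − 528.1231| = HK$2.55 per share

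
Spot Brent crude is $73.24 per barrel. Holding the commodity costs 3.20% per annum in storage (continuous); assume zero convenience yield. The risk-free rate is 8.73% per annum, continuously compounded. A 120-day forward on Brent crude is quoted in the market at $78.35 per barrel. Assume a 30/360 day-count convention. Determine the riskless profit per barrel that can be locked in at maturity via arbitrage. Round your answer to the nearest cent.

$2.14 per barrel

Fair forward: F* = S·e^(carry·T), with carry = (r + u) = 0.0873 + 0.0320 = 0.1193
F* = 73.24 · e^(0.1193 × 120/360) = 73.24 · e^0.039767 = 73.24 × 1.040568 = $76.2112
Market $78.35 > fair $76.2112: forward overpriced → cash-and-carry (buy spot, short the forward).
At maturity, profit = |F_mkt − F*| = |78.35 − 76.2112| = $2.14 per barrel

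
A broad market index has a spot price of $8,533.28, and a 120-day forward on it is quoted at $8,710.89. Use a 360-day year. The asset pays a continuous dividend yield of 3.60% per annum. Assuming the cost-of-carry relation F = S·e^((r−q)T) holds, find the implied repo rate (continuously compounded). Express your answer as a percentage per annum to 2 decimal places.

9.78%

From F = S·e^((r−q)T): (r − q) = ln(F/S)/T
ln(8710.89/8533.28) = ln(1.020814) = 0.020600
(r − q) = 0.020600 / (120/360) = 0.061800
r = ln(F/S)/T + q = 0.061800 + 0.0360 = 0.097800
r = 9.78%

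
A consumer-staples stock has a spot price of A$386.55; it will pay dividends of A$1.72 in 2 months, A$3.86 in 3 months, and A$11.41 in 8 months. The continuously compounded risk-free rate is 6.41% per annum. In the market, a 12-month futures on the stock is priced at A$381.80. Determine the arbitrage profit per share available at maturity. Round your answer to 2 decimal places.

A$12.82 per share

PV(dividends) I = 1.72·e^(−0.0641·2/12) + 3.86·e^(−0.0641·3/12) + 11.41·e^(−0.0641·8/12) = 16.4330
Fair futures F* = (S − I)·e^(rT) = (386.55 − 16.4330)·e^0.064100 = 370.1170 × 1.066199 = 394.6184
Market A$381.80 < fair 394.6184: forward underpriced → reverse cash-and-carry (short the stock, invest proceeds at r, pay the dividends, go long the forward).
Profit at T = |F_mkt − F*| = |381.80 − 394.6184| = A$12.82 per share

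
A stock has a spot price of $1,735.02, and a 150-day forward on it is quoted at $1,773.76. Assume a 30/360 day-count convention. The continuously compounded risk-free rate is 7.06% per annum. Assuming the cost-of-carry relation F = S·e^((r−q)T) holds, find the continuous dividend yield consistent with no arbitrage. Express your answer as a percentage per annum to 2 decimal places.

From F = S·e^((r−q)T): (r − q) = ln(F/S)/T
ln(1773.76/1735.02) = ln(1.022328) = 0.022082
(r − q) = 0.022082 / (150/360) = 0.052997
q = r − ln(F/S)/T = 0.0706 − 0.052997 = 0.017603
q = 1.76%

1.76%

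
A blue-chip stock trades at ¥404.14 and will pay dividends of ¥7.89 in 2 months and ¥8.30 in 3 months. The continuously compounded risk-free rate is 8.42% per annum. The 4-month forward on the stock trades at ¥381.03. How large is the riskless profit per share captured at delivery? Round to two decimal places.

PV(dividends) I = 7.89·e^(−0.0842·2/12) + 8.30·e^(−0.0842·3/12) = 15.9072
Fair forward F* = (S − I)·e^(rT) = (404.14 − 15.9072)·e^0.028067 = 388.2328 × 1.028465 = 399.2838
Market ¥381.03 < fair 399.2838: forward underpriced → reverse cash-and-carry (short the stock, invest proceeds at r, pay the dividends, go long the forward).
Profit at T = |F_mkt − F*| = |381.03 − 399.2838| = ¥18.25 per share

¥18.25 per share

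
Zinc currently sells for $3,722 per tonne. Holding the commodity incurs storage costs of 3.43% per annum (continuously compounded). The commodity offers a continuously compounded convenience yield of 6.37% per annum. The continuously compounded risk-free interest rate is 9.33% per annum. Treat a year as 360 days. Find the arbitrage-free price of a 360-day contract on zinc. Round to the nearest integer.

Net carry = r + u − y = 0.0933 + 0.0343 − 0.0637 = 0.0639
F = S·e^((r+u−y)T) = 3722 · e^(0.0639 × 360/360) = 3722 · e^0.063900
= 3722 × 1.065986 = $3,968 per tonne

$3,968 per tonne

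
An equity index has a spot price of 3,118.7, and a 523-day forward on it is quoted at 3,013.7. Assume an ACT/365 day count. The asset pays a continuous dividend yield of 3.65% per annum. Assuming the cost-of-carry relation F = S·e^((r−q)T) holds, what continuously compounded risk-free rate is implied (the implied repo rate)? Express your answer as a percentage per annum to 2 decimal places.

From F = S·e^((r−q)T): (r − q) = ln(F/S)/T
ln(3013.7/3118.7) = ln(0.966332) = -0.034248
(r − q) = -0.034248 / (523/365) = -0.023902
r = ln(F/S)/T + q = -0.023902 + 0.0365 = 0.012598
r = 1.26%

1.26%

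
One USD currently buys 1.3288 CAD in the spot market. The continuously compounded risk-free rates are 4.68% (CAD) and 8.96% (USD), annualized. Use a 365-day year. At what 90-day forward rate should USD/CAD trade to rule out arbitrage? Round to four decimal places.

1.3149

F = S·e^((r_CAD − r_USD)T) = 1.3288 · e^((0.0468 − 0.0896) × 90/365)
= 1.3288 · e^-0.010553 = 1.3288 × 0.989502
F = 1.3149 CAD per USD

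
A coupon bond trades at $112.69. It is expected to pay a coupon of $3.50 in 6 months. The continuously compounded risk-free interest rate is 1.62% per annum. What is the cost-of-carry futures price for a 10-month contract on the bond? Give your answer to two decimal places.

$110.70

PV(coupons) I = 3.50·e^(−0.0162·6/12)
I = 3.4718
F = (S − I)·e^(rT) = (112.69 − 3.4718) · e^(0.0162·10/12)
= 109.2182 · e^0.013500 = 109.2182 × 1.013592 = $110.70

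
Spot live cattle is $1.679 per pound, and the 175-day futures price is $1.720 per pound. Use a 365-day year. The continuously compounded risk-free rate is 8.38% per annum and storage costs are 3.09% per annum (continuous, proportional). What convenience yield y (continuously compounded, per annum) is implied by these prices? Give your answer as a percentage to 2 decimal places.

6.44%

F = S·e^((r+u−y)T) ⇒ (r+u−y) = ln(F/S)/T
ln(1.720/1.679) = 0.024126; /T ⇒ 0.050320
y = r + u − ln(F/S)/T = 0.0838 + 0.0309 − 0.050320 = 0.064380
y = 6.44%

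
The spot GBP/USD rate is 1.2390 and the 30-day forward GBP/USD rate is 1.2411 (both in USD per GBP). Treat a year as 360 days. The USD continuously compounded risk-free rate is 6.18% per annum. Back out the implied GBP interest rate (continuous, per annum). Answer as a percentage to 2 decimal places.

4.15%

F = S·e^((r_USD − r_GBP)T) ⇒ r_GBP = r_USD − ln(F/S)/T
ln(1.2411/1.2390) = 0.001693; /(30/360) = 0.020316
r_GBP = 0.0618 − 0.020316 = 0.041484
r_GBP = 4.15%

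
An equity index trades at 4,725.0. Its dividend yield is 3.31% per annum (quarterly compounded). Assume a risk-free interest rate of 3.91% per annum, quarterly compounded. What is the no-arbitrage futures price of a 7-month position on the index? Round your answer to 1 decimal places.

4,741.4

F = S · (1+r/4)^(4T) / (1+q/4)^(4T)
= 4725.0 × 1.022957 / 1.019415 = 4725.0 × 1.003475
F = 4,741.4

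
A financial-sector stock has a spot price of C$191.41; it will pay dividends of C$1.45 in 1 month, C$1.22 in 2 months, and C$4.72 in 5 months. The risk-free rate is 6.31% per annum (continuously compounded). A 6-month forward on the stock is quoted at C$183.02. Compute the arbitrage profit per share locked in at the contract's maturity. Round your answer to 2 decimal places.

PV(dividends) I = 1.45·e^(−0.0631·1/12) + 1.22·e^(−0.0631·2/12) + 4.72·e^(−0.0631·5/12) = 7.2472
Fair forward F* = (S − I)·e^(rT) = (191.41 − 7.2472)·e^0.031550 = 184.1628 × 1.032053 = 190.0658
Market C$183.02 < fair 190.0658: forward underpriced → reverse cash-and-carry (short the stock, invest proceeds at r, pay the dividends, go long the forward).
Profit at T = |F_mkt − F*| = |183.02 − 190.0658| = C$7.05 per share

C$7.05 per share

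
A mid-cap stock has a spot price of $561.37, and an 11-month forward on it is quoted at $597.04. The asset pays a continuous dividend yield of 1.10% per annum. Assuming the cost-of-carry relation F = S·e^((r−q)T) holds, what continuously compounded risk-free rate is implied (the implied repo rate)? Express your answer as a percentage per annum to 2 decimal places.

7.82%

From F = S·e^((r−q)T): (r − q) = ln(F/S)/T
ln(597.04/561.37) = ln(1.063541) = 0.061604
(r − q) = 0.061604 / (11/12) = 0.067204
r = ln(F/S)/T + q = 0.067204 + 0.0110 = 0.078204
r = 7.82%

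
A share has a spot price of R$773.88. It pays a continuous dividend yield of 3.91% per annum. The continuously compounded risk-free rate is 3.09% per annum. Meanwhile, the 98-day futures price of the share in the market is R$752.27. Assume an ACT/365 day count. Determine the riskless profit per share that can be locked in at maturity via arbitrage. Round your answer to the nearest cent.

R$19.91 per share

Fair futures: F* = S·e^(carry·T), with carry = (r − q) = 0.0309 − 0.0391 = -0.0082
F* = 773.88 · e^(-0.0082 × 98/365) = 773.88 · e^-0.002202 = 773.88 × 0.997800 = R$772.1775
Market R$752.27 < fair R$772.1775: forward underpriced → reverse cash-and-carry (short spot, go long the forward).
At maturity, profit = |F_mkt − F*| = |752.27 − 772.1775| = R$19.91 per share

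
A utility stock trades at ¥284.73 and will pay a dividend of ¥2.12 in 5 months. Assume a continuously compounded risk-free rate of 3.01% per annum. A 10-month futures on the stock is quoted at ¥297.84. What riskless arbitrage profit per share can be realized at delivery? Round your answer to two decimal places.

¥8.02 per share

PV(dividends) I = 2.12·e^(−0.0301·5/12) = 2.0936
Fair futures F* = (S − I)·e^(rT) = (284.73 − 2.0936)·e^0.025083 = 282.6364 × 1.025400 = 289.8154
Market ¥297.84 > fair 289.8154: forward overpriced → cash-and-carry (borrow at r, buy the stock and collect the dividends, short the forward).
Profit at T = |F_mkt − F*| = |297.84 − 289.8154| = ¥8.02 per share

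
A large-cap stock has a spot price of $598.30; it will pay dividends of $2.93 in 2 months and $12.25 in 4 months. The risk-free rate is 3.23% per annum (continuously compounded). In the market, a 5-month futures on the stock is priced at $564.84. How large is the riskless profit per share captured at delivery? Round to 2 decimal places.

$26.33 per share

PV(dividends) I = 2.93·e^(−0.0323·2/12) + 12.25·e^(−0.0323·4/12) = 15.0331
Fair futures F* = (S − I)·e^(rT) = (598.30 − 15.0331)·e^0.013458 = 583.2669 × 1.013549 = 591.1696
Market $564.84 < fair 591.1696: forward underpriced → reverse cash-and-carry (short the stock, invest proceeds at r, pay the dividends, go long the forward).
Profit at T = |F_mkt − F*| = |564.84 − 591.1696| = $26.33 per share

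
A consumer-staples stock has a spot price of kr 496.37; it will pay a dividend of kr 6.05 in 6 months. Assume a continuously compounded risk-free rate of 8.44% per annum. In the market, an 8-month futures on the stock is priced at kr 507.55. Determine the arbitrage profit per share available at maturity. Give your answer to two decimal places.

kr 11.41 per share

PV(dividends) I = 6.05·e^(−0.0844·6/12) = 5.8000
Fair futures F* = (S − I)·e^(rT) = (496.37 − 5.8000)·e^0.056267 = 490.5700 × 1.057880 = 518.9642
Market kr 507.55 < fair 518.9642: forward underpriced → reverse cash-and-carry (short the stock, invest proceeds at r, pay the dividends, go long the forward).
Profit at T = |F_mkt − F*| = |507.55 − 518.9642| = kr 11.41 per share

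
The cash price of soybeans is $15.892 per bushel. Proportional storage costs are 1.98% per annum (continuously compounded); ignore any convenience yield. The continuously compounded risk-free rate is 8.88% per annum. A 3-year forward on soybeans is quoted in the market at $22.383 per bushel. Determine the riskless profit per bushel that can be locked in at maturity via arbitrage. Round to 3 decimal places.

Fair forward: F* = S·e^(carry·T), with carry = (r + u) = 0.0888 + 0.0198 = 0.1086
F* = 15.892 · e^(0.1086 × 3) = 15.892 · e^0.325800 = 15.892 × 1.385138 = $22.0126
Market $22.383 > fair $22.0126: forward overpriced → cash-and-carry (buy spot, short the forward).
At maturity, profit = |F_mkt − F*| = |22.383 − 22.0126| = $0.370 per bushel

$0.370 per bushel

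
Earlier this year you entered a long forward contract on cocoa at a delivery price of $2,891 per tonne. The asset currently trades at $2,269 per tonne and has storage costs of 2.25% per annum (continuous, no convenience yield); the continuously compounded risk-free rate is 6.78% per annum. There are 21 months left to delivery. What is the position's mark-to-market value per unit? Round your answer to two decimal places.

Current fair forward for the remaining 21 months: F = S·e^((r + u)·T), (r + u) = 0.0678 + 0.0225 = 0.0903
F = 2269 · e^(0.0903 × 21/12) = 2269 × 1.17119547 = 2657.4425
Value of long forward = (F − K)·e^(−rT) = (2657.4425 − 2891) · e^(−0.0678·21/12)
= -233.5575 × 0.88811859 = -207.43

-$207.43 per tonne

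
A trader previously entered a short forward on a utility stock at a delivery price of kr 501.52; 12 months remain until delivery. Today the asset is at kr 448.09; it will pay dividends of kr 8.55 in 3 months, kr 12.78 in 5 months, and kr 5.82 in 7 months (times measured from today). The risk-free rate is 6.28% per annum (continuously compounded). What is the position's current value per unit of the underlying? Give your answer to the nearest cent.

PV(remaining dividends) I = 8.55·e^(−0.0628·3/12) + 12.78·e^(−0.0628·5/12) + 5.82·e^(−0.0628·7/12) = 26.4774
Current forward F = (S − I)·e^(rT) = (448.09 − 26.4774)·e^(0.0628·12/12) = 421.6126 × 1.064814 = 448.9390
Value (long) = (F − K)·e^(−rT) = (448.9390 − 501.52) × 0.939131 = -49.3804
Short position value = −(long value) = kr 49.38

kr 49.38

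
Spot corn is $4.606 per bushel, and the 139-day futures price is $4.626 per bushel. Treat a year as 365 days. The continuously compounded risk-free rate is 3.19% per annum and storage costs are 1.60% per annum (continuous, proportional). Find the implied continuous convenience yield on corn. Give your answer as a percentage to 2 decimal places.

3.65%

F = S·e^((r+u−y)T) ⇒ (r+u−y) = ln(F/S)/T
ln(4.626/4.606) = 0.004333; /T ⇒ 0.011378
y = r + u − ln(F/S)/T = 0.0319 + 0.0160 − 0.011378 = 0.036522
y = 3.65%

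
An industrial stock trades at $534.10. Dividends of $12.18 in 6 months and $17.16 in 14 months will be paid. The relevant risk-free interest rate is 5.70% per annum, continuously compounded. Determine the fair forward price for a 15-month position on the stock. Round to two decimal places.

$543.59

PV(dividends) I = 12.18·e^(−0.0570·6/12) + 17.16·e^(−0.0570·14/12)
I = 11.8378 + 16.0560 = 27.8938
F = (S − I)·e^(rT) = (534.10 − 27.8938) · e^(0.0570·15/12)
= 506.2062 · e^0.071250 = 506.2062 × 1.073850 = $543.59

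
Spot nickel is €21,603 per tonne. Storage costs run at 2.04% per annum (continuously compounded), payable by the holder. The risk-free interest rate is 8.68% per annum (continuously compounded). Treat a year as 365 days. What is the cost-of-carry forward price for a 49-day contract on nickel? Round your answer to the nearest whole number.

Net carry = r + u − y = 0.0868 + 0.0204 − 0.0000 = 0.1072
F = S·e^((r+u−y)T) = 21603 · e^(0.1072 × 49/365) = 21603 · e^0.014391
= 21603 × 1.014495 = €21,916 per tonne

€21,916 per tonne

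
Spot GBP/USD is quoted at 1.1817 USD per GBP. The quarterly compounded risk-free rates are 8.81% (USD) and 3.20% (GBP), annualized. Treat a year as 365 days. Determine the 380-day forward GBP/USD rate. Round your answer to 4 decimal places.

By covered interest parity, F = S · (1+r_USD/4)^(4T) / (1+r_GBP/4)^(4T)
= 1.1817 × 1.094968 / 1.033739 = 1.1817 × 1.059231
F = 1.2517 USD per GBP

1.2517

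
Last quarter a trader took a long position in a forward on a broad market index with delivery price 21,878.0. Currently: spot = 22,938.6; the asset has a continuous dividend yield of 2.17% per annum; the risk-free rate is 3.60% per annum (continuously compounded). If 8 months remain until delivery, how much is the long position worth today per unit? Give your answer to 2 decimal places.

Current fair forward for the remaining 8 months: F = S·e^((r − q)·T), (r − q) = 0.0360 − 0.0217 = 0.0143
F = 22938.6 · e^(0.0143 × 8/12) = 22938.6 × 1.00957892 = 23158.3270
Value of long forward = (F − K)·e^(−rT) = (23158.3270 − 21878.0) · e^(−0.0360·8/12)
= 1280.3270 × 0.97628571 = 1249.96

1249.96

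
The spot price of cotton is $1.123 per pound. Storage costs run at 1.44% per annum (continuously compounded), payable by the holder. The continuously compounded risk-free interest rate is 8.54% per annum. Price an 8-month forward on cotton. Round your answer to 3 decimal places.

Net carry = r + u − y = 0.0854 + 0.0144 − 0.0000 = 0.0998
F = S·e^((r+u−y)T) = 1.123 · e^(0.0998 × 8/12) = 1.123 · e^0.066533
= 1.123 × 1.068796 = $1.200 per pound

$1.200 per pound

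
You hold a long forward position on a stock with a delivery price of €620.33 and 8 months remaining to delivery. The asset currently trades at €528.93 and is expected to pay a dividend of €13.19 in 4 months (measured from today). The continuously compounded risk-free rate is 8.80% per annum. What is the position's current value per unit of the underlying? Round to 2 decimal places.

PV(remaining dividends) I = 13.19·e^(−0.0880·4/12) = 12.8087
Current forward F = (S − I)·e^(rT) = (528.93 − 12.8087)·e^(0.0880·8/12) = 516.1213 × 1.060422 = 547.3064
Value (long) = (F − K)·e^(−rT) = (547.3064 − 620.33) × 0.943021 = -68.8628
Value = -€68.86

-€68.86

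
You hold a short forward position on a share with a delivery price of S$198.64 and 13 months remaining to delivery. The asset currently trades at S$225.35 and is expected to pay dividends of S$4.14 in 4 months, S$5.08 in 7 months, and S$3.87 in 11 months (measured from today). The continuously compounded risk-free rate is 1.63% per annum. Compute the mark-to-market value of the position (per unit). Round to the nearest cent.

PV(remaining dividends) I = 4.14·e^(−0.0163·4/12) + 5.08·e^(−0.0163·7/12) + 3.87·e^(−0.0163·11/12) = 12.9621
Current forward F = (S − I)·e^(rT) = (225.35 − 12.9621)·e^(0.0163·13/12) = 212.3879 × 1.017815 = 216.1716
Value (long) = (F − K)·e^(−rT) = (216.1716 − 198.64) × 0.982497 = 17.2247
Short position value = −(long value) = -S$17.22

-S$17.22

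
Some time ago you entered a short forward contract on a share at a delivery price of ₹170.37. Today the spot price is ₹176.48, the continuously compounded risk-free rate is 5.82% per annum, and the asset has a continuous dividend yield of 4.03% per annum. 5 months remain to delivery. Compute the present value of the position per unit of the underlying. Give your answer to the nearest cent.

Current fair forward for the remaining 5 months: F = S·e^((r − q)·T), (r − q) = 0.0582 − 0.0403 = 0.0179
F = 176.48 · e^(0.0179 × 5/12) = 176.48 × 1.007486 = 177.8011
Value of long forward = (F − K)·e^(−rT) = (177.8011 − 170.37) · e^(−0.0582·5/12)
= 7.4311 × 0.976042 = 7.25
Short position value = −(long value) = -₹7.25

-₹7.25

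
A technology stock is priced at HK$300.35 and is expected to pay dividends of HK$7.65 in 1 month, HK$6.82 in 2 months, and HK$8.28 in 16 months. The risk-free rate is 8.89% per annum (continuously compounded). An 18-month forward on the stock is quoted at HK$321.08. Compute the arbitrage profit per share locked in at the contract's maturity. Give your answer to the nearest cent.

HK$2.64 per share

PV(dividends) I = 7.65·e^(−0.0889·1/12) + 6.82·e^(−0.0889·2/12) + 8.28·e^(−0.0889·16/12) = 21.6677
Fair forward F* = (S − I)·e^(rT) = (300.35 − 21.6677)·e^0.133350 = 278.6823 × 1.142650 = 318.4363
Market HK$321.08 > fair 318.4363: forward overpriced → cash-and-carry (borrow at r, buy the stock and collect the dividends, short the forward).
Profit at T = |F_mkt − F*| = |321.08 − 318.4363| = HK$2.64 per share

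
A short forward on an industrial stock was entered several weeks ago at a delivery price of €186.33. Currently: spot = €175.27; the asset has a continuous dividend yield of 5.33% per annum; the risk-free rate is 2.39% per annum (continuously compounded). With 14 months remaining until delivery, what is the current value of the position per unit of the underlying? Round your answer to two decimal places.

€16.50

Current fair forward for the remaining 14 months: F = S·e^((r − q)·T), (r − q) = 0.0239 − 0.0533 = -0.0294
F = 175.27 · e^(-0.0294 × 14/12) = 175.27 × 0.966282 = 169.3602
Value of long forward = (F − K)·e^(−rT) = (169.3602 − 186.33) · e^(−0.0239·14/12)
= -16.9698 × 0.972502 = -16.50
Short position value = −(long value) = €16.50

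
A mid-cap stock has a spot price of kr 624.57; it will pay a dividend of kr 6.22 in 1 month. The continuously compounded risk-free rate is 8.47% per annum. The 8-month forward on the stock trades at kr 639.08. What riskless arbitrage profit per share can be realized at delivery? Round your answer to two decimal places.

kr 15.24 per share

PV(dividends) I = 6.22·e^(−0.0847·1/12) = 6.1763
Fair forward F* = (S − I)·e^(rT) = (624.57 − 6.1763)·e^0.056467 = 618.3937 × 1.058092 = 654.3174
Market kr 639.08 < fair 654.3174: forward underpriced → reverse cash-and-carry (short the stock, invest proceeds at r, pay the dividends, go long the forward).
Profit at T = |F_mkt − F*| = |639.08 − 654.3174| = kr 15.24 per share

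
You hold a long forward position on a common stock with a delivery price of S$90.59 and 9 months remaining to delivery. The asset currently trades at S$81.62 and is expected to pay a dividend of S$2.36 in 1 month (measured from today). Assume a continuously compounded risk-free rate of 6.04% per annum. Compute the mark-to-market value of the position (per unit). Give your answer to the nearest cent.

PV(remaining dividends) I = 2.36·e^(−0.0604·1/12) = 2.3482
Current forward F = (S − I)·e^(rT) = (81.62 − 2.3482)·e^(0.0604·9/12) = 79.2718 × 1.046342 = 82.9454
Value (long) = (F − K)·e^(−rT) = (82.9454 − 90.59) × 0.955711 = -7.3060
Value = -S$7.31

-S$7.31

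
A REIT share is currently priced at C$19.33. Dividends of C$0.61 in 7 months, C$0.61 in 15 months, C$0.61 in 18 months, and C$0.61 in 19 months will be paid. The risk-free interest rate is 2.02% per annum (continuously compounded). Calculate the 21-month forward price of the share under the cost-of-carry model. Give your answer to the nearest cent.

PV(dividends) I = 0.61·e^(−0.0202·7/12) + 0.61·e^(−0.0202·15/12) + 0.61·e^(−0.0202·18/12) + 0.61·e^(−0.0202·19/12)
I = 0.6029 + 0.5948 + 0.5918 + 0.5908 = 2.3803
F = (S − I)·e^(rT) = (19.33 − 2.3803) · e^(0.0202·21/12)
= 16.9497 · e^0.035350 = 16.9497 × 1.035982 = C$17.56

C$17.56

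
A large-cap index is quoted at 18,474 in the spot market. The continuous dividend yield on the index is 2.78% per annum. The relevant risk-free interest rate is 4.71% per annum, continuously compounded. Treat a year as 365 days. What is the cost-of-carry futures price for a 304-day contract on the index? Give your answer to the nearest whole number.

18,773

F = S·e^((r − q)T) = 18474 · e^((0.0471 − 0.0278) × 304/365)
= 18474 · e^0.016075 = 18474 × 1.016205
F = 18,773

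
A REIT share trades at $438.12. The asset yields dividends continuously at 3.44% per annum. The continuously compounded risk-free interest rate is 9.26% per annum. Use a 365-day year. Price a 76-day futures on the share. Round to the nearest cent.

$443.46

F = S·e^((r − q)T) = 438.12 · e^((0.0926 − 0.0344) × 76/365)
= 438.12 · e^0.012118 = 438.12 × 1.012192
F = $443.46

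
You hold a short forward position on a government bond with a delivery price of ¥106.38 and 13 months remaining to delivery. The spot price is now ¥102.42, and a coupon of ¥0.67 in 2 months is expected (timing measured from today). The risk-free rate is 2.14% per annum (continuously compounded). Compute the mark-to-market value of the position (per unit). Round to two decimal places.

¥2.19

PV(remaining coupons) I = 0.67·e^(−0.0214·2/12) = 0.6676
Current forward F = (S − I)·e^(rT) = (102.42 − 0.6676)·e^(0.0214·13/12) = 101.7524 × 1.023454 = 104.1389
Value (long) = (F − K)·e^(−rT) = (104.1389 − 106.38) × 0.977083 = -2.1897
Short position value = −(long value) = ¥2.19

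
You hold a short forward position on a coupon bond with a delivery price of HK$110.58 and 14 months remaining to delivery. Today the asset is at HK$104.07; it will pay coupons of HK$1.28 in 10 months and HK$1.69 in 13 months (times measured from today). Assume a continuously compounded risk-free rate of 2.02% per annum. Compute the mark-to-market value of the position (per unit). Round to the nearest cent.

HK$6.85

PV(remaining coupons) I = 1.28·e^(−0.0202·10/12) + 1.69·e^(−0.0202·13/12) = 2.9121
Current forward F = (S − I)·e^(rT) = (104.07 − 2.9121)·e^(0.0202·14/12) = 101.1579 × 1.023847 = 103.5702
Value (long) = (F − K)·e^(−rT) = (103.5702 − 110.58) × 0.976709 = -6.8465
Short position value = −(long value) = HK$6.85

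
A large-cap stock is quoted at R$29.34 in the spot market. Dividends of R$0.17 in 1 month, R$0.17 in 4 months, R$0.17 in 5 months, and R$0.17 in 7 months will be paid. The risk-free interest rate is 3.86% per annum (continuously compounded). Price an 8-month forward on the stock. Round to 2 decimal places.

R$29.42

PV(dividends) I = 0.17·e^(−0.0386·1/12) + 0.17·e^(−0.0386·4/12) + 0.17·e^(−0.0386·5/12) + 0.17·e^(−0.0386·7/12)
I = 0.1695 + 0.1678 + 0.1673 + 0.1662 = 0.6708
F = (S − I)·e^(rT) = (29.34 − 0.6708) · e^(0.0386·8/12)
= 28.6692 · e^0.025733 = 28.6692 × 1.026067 = R$29.42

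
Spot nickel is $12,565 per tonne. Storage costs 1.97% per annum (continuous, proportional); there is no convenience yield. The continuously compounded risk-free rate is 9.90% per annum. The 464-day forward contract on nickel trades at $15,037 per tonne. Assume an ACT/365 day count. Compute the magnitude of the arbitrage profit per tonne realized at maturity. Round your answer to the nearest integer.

Fair forward: F* = S·e^(carry·T), with carry = (r + u) = 0.0990 + 0.0197 = 0.1187
F* = 12565 · e^(0.1187 × 464/365) = 12565 · e^0.150895 = 12565 × 1.162875 = $14611.5244
Market $15037 > fair $14611.5244: forward overpriced → cash-and-carry (buy spot, short the forward).
At maturity, profit = |F_mkt − F*| = |15037 − 14611.5244| = $425 per tonne

$425 per tonne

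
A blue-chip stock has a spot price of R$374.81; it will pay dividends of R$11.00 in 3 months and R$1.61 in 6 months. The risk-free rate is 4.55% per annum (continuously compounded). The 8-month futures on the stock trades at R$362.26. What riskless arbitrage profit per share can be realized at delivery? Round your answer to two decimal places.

PV(dividends) I = 11.00·e^(−0.0455·3/12) + 1.61·e^(−0.0455·6/12) = 12.4494
Fair futures F* = (S − I)·e^(rT) = (374.81 − 12.4494)·e^0.030333 = 362.3606 × 1.030798 = 373.5206
Market R$362.26 < fair 373.5206: forward underpriced → reverse cash-and-carry (short the stock, invest proceeds at r, pay the dividends, go long the forward).
Profit at T = |F_mkt − F*| = |362.26 − 373.5206| = R$11.26 per share

R$11.26 per share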